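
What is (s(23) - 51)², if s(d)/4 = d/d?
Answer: 2209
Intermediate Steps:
s(d) = 4 (s(d) = 4*(d/d) = 4*1 = 4)
(s(23) - 51)² = (4 - 51)² = (-47)² = 2209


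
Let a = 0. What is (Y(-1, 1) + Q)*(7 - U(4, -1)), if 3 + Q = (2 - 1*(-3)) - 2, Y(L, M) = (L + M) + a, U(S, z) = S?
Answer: 0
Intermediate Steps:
Y(L, M) = L + M (Y(L, M) = (L + M) + 0 = L + M)
Q = 0 (Q = -3 + ((2 - 1*(-3)) - 2) = -3 + ((2 + 3) - 2) = -3 + (5 - 2) = -3 + 3 = 0)
(Y(-1, 1) + Q)*(7 - U(4, -1)) = ((-1 + 1) + 0)*(7 - 1*4) = (0 + 0)*(7 - 4) = 0*3 = 0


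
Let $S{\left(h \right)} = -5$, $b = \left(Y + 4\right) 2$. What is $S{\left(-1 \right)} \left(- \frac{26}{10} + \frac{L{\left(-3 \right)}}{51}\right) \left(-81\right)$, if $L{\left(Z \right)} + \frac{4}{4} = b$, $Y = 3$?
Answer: $- \frac{16146}{17} \approx -949.76$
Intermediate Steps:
$b = 14$ ($b = \left(3 + 4\right) 2 = 7 \cdot 2 = 14$)
$L{\left(Z \right)} = 13$ ($L{\left(Z \right)} = -1 + 14 = 13$)
$S{\left(-1 \right)} \left(- \frac{26}{10} + \frac{L{\left(-3 \right)}}{51}\right) \left(-81\right) = - 5 \left(- \frac{26}{10} + \frac{13}{51}\right) \left(-81\right) = - 5 \left(\left(-26\right) \frac{1}{10} + 13 \cdot \frac{1}{51}\right) \left(-81\right) = - 5 \left(- \frac{13}{5} + \frac{13}{51}\right) \left(-81\right) = \left(-5\right) \left(- \frac{598}{255}\right) \left(-81\right) = \frac{598}{51} \left(-81\right) = - \frac{16146}{17}$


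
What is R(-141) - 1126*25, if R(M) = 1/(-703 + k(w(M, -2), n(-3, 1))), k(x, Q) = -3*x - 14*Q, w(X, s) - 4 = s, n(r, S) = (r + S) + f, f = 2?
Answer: -19958351/709 ≈ -28150.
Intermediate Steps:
n(r, S) = 2 + S + r (n(r, S) = (r + S) + 2 = (S + r) + 2 = 2 + S + r)
w(X, s) = 4 + s
k(x, Q) = -14*Q - 3*x
R(M) = -1/709 (R(M) = 1/(-703 + (-14*(2 + 1 - 3) - 3*(4 - 2))) = 1/(-703 + (-14*0 - 3*2)) = 1/(-703 + (0 - 6)) = 1/(-703 - 6) = 1/(-709) = -1/709)
R(-141) - 1126*25 = -1/709 - 1126*25 = -1/709 - 28150 = -19958351/709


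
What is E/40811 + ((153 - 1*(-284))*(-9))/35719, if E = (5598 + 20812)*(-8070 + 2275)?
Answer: -237687339031/63379483 ≈ -3750.2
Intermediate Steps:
E = -153045950 (E = 26410*(-5795) = -153045950)
E/40811 + ((153 - 1*(-284))*(-9))/35719 = -153045950/40811 + ((153 - 1*(-284))*(-9))/35719 = -153045950*1/40811 + ((153 + 284)*(-9))*(1/35719) = -153045950/40811 + (437*(-9))*(1/35719) = -153045950/40811 - 3933*1/35719 = -153045950/40811 - 171/1553 = -237687339031/63379483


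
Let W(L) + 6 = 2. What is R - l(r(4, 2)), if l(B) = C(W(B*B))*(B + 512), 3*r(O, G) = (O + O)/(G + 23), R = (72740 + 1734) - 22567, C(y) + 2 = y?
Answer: 1374491/25 ≈ 54980.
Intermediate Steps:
W(L) = -4 (W(L) = -6 + 2 = -4)
C(y) = -2 + y
R = 51907 (R = 74474 - 22567 = 51907)
r(O, G) = 2*O/(3*(23 + G)) (r(O, G) = ((O + O)/(G + 23))/3 = ((2*O)/(23 + G))/3 = (2*O/(23 + G))/3 = 2*O/(3*(23 + G)))
l(B) = -3072 - 6*B (l(B) = (-2 - 4)*(B + 512) = -6*(512 + B) = -3072 - 6*B)
R - l(r(4, 2)) = 51907 - (-3072 - 4*4/(23 + 2)) = 51907 - (-3072 - 4*4/25) = 51907 - (-3072 - 6*8/75) = 51907 - (-3072 - 16/25) = 51907 - 1*(-76816/25) = 51907 + 76816/25 = 1374491/25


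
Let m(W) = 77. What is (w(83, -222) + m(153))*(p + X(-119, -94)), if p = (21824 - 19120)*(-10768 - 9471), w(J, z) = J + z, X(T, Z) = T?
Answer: 3393035250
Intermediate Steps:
p = -54726256 (p = 2704*(-20239) = -54726256)
(w(83, -222) + m(153))*(p + X(-119, -94)) = ((83 - 222) + 77)*(-54726256 - 119) = (-139 + 77)*(-54726375) = -62*(-54726375) = 3393035250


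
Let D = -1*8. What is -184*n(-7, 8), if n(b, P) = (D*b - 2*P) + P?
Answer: -8832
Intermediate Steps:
D = -8
n(b, P) = -P - 8*b (n(b, P) = (-8*b - 2*P) + P = -P - 8*b)
-184*n(-7, 8) = -184*(-1*8 - 8*(-7)) = -184*(-8 + 56) = -184*48 = -8832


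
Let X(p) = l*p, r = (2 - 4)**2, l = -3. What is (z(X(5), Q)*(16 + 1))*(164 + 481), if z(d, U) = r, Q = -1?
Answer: 43860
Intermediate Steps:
r = 4 (r = (-2)**2 = 4)
X(p) = -3*p
z(d, U) = 4
(z(X(5), Q)*(16 + 1))*(164 + 481) = (4*(16 + 1))*(164 + 481) = (4*17)*645 = 68*645 = 43860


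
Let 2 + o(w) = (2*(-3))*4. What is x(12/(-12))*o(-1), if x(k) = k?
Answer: 26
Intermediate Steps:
o(w) = -26 (o(w) = -2 + (2*(-3))*4 = -2 - 6*4 = -2 - 24 = -26)
x(12/(-12))*o(-1) = (12/(-12))*(-26) = (12*(-1/12))*(-26) = -1*(-26) = 26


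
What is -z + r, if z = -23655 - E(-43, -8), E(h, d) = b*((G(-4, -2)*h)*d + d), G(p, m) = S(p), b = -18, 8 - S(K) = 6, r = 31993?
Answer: 43408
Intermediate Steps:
S(K) = 2 (S(K) = 8 - 1*6 = 8 - 6 = 2)
G(p, m) = 2
E(h, d) = -18*d - 36*d*h (E(h, d) = -18*((2*h)*d + d) = -18*(2*d*h + d) = -18*(d + 2*d*h) = -18*d - 36*d*h)
z = -11415 (z = -23655 - (-18)*(-8)*(1 + 2*(-43)) = -23655 - (-18)*(-8)*(1 - 86) = -23655 - (-18)*(-8)*(-85) = -23655 - 1*(-12240) = -23655 + 12240 = -11415)
-z + r = -1*(-11415) + 31993 = 11415 + 31993 = 43408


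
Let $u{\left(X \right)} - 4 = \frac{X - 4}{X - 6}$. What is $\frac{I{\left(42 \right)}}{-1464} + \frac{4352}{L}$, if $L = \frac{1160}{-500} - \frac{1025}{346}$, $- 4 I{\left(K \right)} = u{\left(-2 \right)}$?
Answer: $- \frac{293930309011}{356770944} \approx -823.86$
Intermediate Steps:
$u{\left(X \right)} = 4 + \frac{-4 + X}{-6 + X}$ ($u{\left(X \right)} = 4 + \frac{X - 4}{X - 6} = 4 + \frac{-4 + X}{-6 + X}$)
$I{\left(K \right)} = - \frac{19}{16}$ ($I{\left(K \right)} = - \frac{\frac{1}{-6 - 2} \left(-28 + 5 \left(-2\right)\right)}{4} = - \frac{\frac{1}{-8} \left(-28 - 10\right)}{4} = - \frac{\left(- \frac{1}{8}\right) \left(-38\right)}{4} = \left(- \frac{1}{4}\right) \frac{19}{4} = - \frac{19}{16}$)
$L = - \frac{45693}{8650}$ ($L = 1160 \left(- \frac{1}{500}\right) - \frac{1025}{346} = - \frac{58}{25} - \frac{1025}{346} = - \frac{45693}{8650} \approx -5.2824$)
$\frac{I{\left(42 \right)}}{-1464} + \frac{4352}{L} = - \frac{19}{16 \left(-1464\right)} + \frac{4352}{- \frac{45693}{8650}} = \left(- \frac{19}{16}\right) \left(- \frac{1}{1464}\right) + 4352 \left(- \frac{8650}{45693}\right) = \frac{19}{23424} - \frac{37644800}{45693} = - \frac{293930309011}{356770944}$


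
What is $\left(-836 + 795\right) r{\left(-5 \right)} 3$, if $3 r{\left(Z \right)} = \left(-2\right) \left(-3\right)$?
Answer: $-246$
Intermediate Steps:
$r{\left(Z \right)} = 2$ ($r{\left(Z \right)} = \frac{\left(-2\right) \left(-3\right)}{3} = \frac{1}{3} \cdot 6 = 2$)
$\left(-836 + 795\right) r{\left(-5 \right)} 3 = \left(-836 + 795\right) 2 \cdot 3 = \left(-41\right) 6 = -246$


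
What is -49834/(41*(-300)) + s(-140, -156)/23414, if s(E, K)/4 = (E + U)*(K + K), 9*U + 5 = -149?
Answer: 298210973/23999350 ≈ 12.426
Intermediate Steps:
U = -154/9 (U = -5/9 + (1/9)*(-149) = -5/9 - 149/9 = -154/9 ≈ -17.111)
s(E, K) = 8*K*(-154/9 + E) (s(E, K) = 4*((E - 154/9)*(K + K)) = 4*((-154/9 + E)*(2*K)) = 4*(2*K*(-154/9 + E)) = 8*K*(-154/9 + E))
-49834/(41*(-300)) + s(-140, -156)/23414 = -49834/(41*(-300)) + ((8/9)*(-156)*(-154 + 9*(-140)))/23414 = -49834/(-12300) + ((8/9)*(-156)*(-154 - 1260))*(1/23414) = -49834*(-1/12300) + ((8/9)*(-156)*(-1414))*(1/23414) = 24917/6150 + (588224/3)*(1/23414) = 24917/6150 + 294112/35121 = 298210973/23999350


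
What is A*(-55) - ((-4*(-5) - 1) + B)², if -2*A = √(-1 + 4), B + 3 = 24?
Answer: -1600 + 55*√3/2 ≈ -1552.4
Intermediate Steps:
B = 21 (B = -3 + 24 = 21)
A = -√3/2 (A = -√(-1 + 4)/2 = -√3/2 ≈ -0.86602)
A*(-55) - ((-4*(-5) - 1) + B)² = -√3/2*(-55) - ((-4*(-5) - 1) + 21)² = 55*√3/2 - ((20 - 1) + 21)² = 55*√3/2 - (19 + 21)² = 55*√3/2 - 1*40² = 55*√3/2 - 1*1600 = 55*√3/2 - 1600 = -1600 + 55*√3/2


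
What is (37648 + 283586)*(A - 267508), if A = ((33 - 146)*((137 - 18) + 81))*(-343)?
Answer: 2404209056328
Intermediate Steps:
A = 7751800 (A = -113*(119 + 81)*(-343) = -113*200*(-343) = -22600*(-343) = 7751800)
(37648 + 283586)*(A - 267508) = (37648 + 283586)*(7751800 - 267508) = 321234*7484292 = 2404209056328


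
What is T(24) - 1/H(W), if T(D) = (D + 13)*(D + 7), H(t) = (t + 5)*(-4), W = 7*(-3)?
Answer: 73407/64 ≈ 1147.0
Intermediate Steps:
W = -21
H(t) = -20 - 4*t (H(t) = (5 + t)*(-4) = -20 - 4*t)
T(D) = (7 + D)*(13 + D) (T(D) = (13 + D)*(7 + D) = (7 + D)*(13 + D))
T(24) - 1/H(W) = (91 + 24² + 20*24) - 1/(-20 - 4*(-21)) = (91 + 576 + 480) - 1/(-20 + 84) = 1147 - 1/64 = 73407/64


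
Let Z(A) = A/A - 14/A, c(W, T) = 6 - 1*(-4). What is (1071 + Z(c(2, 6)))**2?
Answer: 28654609/25 ≈ 1.1462e+6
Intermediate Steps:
c(W, T) = 10 (c(W, T) = 6 + 4 = 10)
Z(A) = 1 - 14/A
(1071 + Z(c(2, 6)))**2 = (1071 + (-14 + 10)/10)**2 = (1071 + (1/10)*(-4))**2 = (1071 - 2/5)**2 = (5353/5)**2 = 28654609/25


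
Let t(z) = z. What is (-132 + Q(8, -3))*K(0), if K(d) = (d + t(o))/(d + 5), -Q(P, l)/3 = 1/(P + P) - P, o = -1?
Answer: 1731/80 ≈ 21.638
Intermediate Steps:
Q(P, l) = 3*P - 3/(2*P) (Q(P, l) = -3*(1/(P + P) - P) = -3*(1/(2*P) - P) = 3*P - 3/(2*P))
K(d) = (-1 + d)/(5 + d) (K(d) = (d - 1)/(d + 5) = (-1 + d)/(5 + d))
(-132 + Q(8, -3))*K(0) = (-132 + (3*8 - 3/2/8))*((-1 + 0)/(5 + 0)) = (-132 + (24 - 3/2*⅛))*(-1/5) = (-132 + (24 - 3/16))*((⅕)*(-1)) = (-132 + 381/16)*(-⅕) = -1731/16*(-⅕) = 1731/80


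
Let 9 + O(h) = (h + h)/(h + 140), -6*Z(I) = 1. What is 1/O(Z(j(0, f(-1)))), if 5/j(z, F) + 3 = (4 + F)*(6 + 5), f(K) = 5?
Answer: -839/7553 ≈ -0.11108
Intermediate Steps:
j(z, F) = 5/(41 + 11*F) (j(z, F) = 5/(-3 + (4 + F)*(6 + 5)) = 5/(-3 + (4 + F)*11) = 5/(-3 + (44 + 11*F)) = 5/(41 + 11*F))
Z(I) = -1/6 (Z(I) = -1/6*1 = -1/6)
O(h) = -9 + 2*h/(140 + h) (O(h) = -9 + (h + h)/(h + 140) = -9 + (2*h)/(140 + h) = -9 + 2*h/(140 + h))
1/O(Z(j(0, f(-1)))) = 1/(7*(-180 - 1*(-1/6))/(140 - 1/6)) = 1/(7*(-180 + 1/6)/(839/6)) = 1/(7*(6/839)*(-1079/6)) = 1/(-7553/839) = -839/7553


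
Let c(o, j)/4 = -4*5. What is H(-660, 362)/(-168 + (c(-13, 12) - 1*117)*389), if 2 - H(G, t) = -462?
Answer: -464/76801 ≈ -0.0060416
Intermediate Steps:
H(G, t) = 464 (H(G, t) = 2 - 1*(-462) = 2 + 462 = 464)
c(o, j) = -80 (c(o, j) = 4*(-4*5) = 4*(-20) = -80)
H(-660, 362)/(-168 + (c(-13, 12) - 1*117)*389) = 464/(-168 + (-80 - 1*117)*389) = 464/(-168 + (-80 - 117)*389) = 464/(-168 - 197*389) = 464/(-168 - 76633) = 464/(-76801) = 464*(-1/76801) = -464/76801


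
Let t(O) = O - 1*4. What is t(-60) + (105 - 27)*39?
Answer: 2978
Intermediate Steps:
t(O) = -4 + O (t(O) = O - 4 = -4 + O)
t(-60) + (105 - 27)*39 = (-4 - 60) + (105 - 27)*39 = -64 + 78*39 = -64 + 3042 = 2978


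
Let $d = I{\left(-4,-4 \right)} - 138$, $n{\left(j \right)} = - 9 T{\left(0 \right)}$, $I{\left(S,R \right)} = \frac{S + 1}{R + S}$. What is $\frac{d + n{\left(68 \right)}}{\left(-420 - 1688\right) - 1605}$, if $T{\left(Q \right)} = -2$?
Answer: $\frac{957}{29704} \approx 0.032218$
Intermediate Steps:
$I{\left(S,R \right)} = \frac{1 + S}{R + S}$
$n{\left(j \right)} = 18$ ($n{\left(j \right)} = \left(-9\right) \left(-2\right) = 18$)
$d = - \frac{1101}{8}$ ($d = \frac{1 - 4}{-4 - 4} - 138 = \frac{1}{-8} \left(-3\right) - 138 = \left(- \frac{1}{8}\right) \left(-3\right) - 138 = \frac{3}{8} - 138 = - \frac{1101}{8} \approx -137.63$)
$\frac{d + n{\left(68 \right)}}{\left(-420 - 1688\right) - 1605} = \frac{- \frac{1101}{8} + 18}{\left(-420 - 1688\right) - 1605} = - \frac{957}{8 \left(\left(-420 - 1688\right) - 1605\right)} = - \frac{957}{8 \left(-2108 - 1605\right)} = - \frac{957}{8 \left(-3713\right)} = \left(- \frac{957}{8}\right) \left(- \frac{1}{3713}\right) = \frac{957}{29704}$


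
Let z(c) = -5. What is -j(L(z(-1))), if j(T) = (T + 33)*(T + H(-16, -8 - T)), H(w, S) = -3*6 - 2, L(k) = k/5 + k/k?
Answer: 660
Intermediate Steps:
L(k) = 1 + k/5 (L(k) = k*(⅕) + 1 = k/5 + 1 = 1 + k/5)
H(w, S) = -20 (H(w, S) = -18 - 2 = -20)
j(T) = (-20 + T)*(33 + T) (j(T) = (T + 33)*(T - 20) = (33 + T)*(-20 + T) = (-20 + T)*(33 + T))
-j(L(z(-1))) = -(-660 + (1 + (⅕)*(-5))² + 13*(1 + (⅕)*(-5))) = -(-660 + (1 - 1)² + 13*(1 - 1)) = -(-660 + 0² + 13*0) = -(-660 + 0 + 0) = -1*(-660) = 660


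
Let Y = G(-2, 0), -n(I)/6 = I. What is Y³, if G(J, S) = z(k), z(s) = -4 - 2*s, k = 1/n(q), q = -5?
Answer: -226981/3375 ≈ -67.254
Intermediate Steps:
n(I) = -6*I
k = 1/30 (k = 1/(-6*(-5)) = 1/30 ≈ 0.033333)
G(J, S) = -61/15 (G(J, S) = -4 - 2*1/30 = -4 - 1/15 = -61/15)
Y = -61/15 ≈ -4.0667
Y³ = (-61/15)³ = -226981/3375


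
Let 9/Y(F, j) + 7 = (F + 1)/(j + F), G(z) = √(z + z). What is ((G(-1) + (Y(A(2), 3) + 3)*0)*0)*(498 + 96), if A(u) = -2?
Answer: 0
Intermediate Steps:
G(z) = √2*√z (G(z) = √(2*z) = √2*√z)
Y(F, j) = 9/(-7 + (1 + F)/(F + j)) (Y(F, j) = 9/(-7 + (F + 1)/(j + F)) = 9/(-7 + (1 + F)/(F + j)))
((G(-1) + (Y(A(2), 3) + 3)*0)*0)*(498 + 96) = ((√2*√(-1) + (9*(-1*(-2) - 1*3)/(-1 + 6*(-2) + 7*3) + 3)*0)*0)*(498 + 96) = ((√2*I + (9*(2 - 3)/(-1 - 12 + 21) + 3)*0)*0)*594 = ((I*√2 + (9*(-1)/8 + 3)*0)*0)*594 = ((I*√2 + (9*(⅛)*(-1) + 3)*0)*0)*594 = ((I*√2 + (-9/8 + 3)*0)*0)*594 = ((I*√2 + (15/8)*0)*0)*594 = ((I*√2 + 0)*0)*594 = ((I*√2)*0)*594 = 0*594 = 0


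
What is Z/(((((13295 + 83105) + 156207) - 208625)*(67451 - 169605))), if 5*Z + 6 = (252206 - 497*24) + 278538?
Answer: -51881/2246468614 ≈ -2.3094e-5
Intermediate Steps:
Z = 103762 (Z = -6/5 + ((252206 - 497*24) + 278538)/5 = -6/5 + ((252206 - 11928) + 278538)/5 = -6/5 + (240278 + 278538)/5 = -6/5 + (⅕)*518816 = -6/5 + 518816/5 = 103762)
Z/(((((13295 + 83105) + 156207) - 208625)*(67451 - 169605))) = 103762/(((((13295 + 83105) + 156207) - 208625)*(67451 - 169605))) = 103762/((((96400 + 156207) - 208625)*(-102154))) = 103762/(((252607 - 208625)*(-102154))) = 103762/((43982*(-102154))) = 103762/(-4492937228) = 103762*(-1/4492937228) = -51881/2246468614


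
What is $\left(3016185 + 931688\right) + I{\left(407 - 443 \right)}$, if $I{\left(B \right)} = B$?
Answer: $3947837$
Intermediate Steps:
$\left(3016185 + 931688\right) + I{\left(407 - 443 \right)} = \left(3016185 + 931688\right) + \left(407 - 443\right) = 3947873 - 36 = 3947837$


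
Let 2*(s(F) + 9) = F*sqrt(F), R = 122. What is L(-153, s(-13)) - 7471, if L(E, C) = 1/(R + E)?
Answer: -231602/31 ≈ -7471.0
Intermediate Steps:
s(F) = -9 + F**(3/2)/2 (s(F) = -9 + (F*sqrt(F))/2 = -9 + F**(3/2)/2)
L(E, C) = 1/(122 + E)
L(-153, s(-13)) - 7471 = 1/(122 - 153) - 7471 = 1/(-31) - 7471 = -1/31 - 7471 = -231602/31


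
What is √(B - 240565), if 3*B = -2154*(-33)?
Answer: I*√216871 ≈ 465.69*I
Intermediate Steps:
B = 23694 (B = (-2154*(-33))/3 = (⅓)*71082 = 23694)
√(B - 240565) = √(23694 - 240565) = √(-216871) = I*√216871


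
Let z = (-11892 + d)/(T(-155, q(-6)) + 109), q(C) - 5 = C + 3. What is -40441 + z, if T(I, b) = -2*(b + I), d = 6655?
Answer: -16788252/415 ≈ -40454.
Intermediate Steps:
q(C) = 8 + C (q(C) = 5 + (C + 3) = 5 + (3 + C) = 8 + C)
T(I, b) = -2*I - 2*b (T(I, b) = -2*(I + b) = -2*I - 2*b)
z = -5237/415 (z = (-11892 + 6655)/((-2*(-155) - 2*(8 - 6)) + 109) = -5237/((310 - 2*2) + 109) = -5237/((310 - 4) + 109) = -5237/(306 + 109) = -5237/415 ≈ -12.619)
-40441 + z = -40441 - 5237/415 = -16788252/415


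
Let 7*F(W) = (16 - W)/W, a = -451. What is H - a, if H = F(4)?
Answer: 3160/7 ≈ 451.43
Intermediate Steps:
F(W) = (16 - W)/(7*W) (F(W) = ((16 - W)/W)/7 = (16 - W)/(7*W))
H = 3/7 (H = (⅐)*(16 - 1*4)/4 = (⅐)*(¼)*(16 - 4) = (⅐)*(¼)*12 = 3/7 ≈ 0.42857)
H - a = 3/7 - 1*(-451) = 3/7 + 451 = 3160/7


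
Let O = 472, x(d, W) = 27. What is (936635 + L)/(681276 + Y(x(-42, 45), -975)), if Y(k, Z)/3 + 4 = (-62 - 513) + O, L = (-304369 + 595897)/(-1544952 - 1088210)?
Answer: 112105063561/81502946805 ≈ 1.3755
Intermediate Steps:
L = -145764/1316581 (L = 291528/(-2633162) = 291528*(-1/2633162) = -145764/1316581 ≈ -0.11071)
Y(k, Z) = -321 (Y(k, Z) = -12 + 3*((-62 - 513) + 472) = -12 + 3*(-575 + 472) = -12 + 3*(-103) = -12 - 309 = -321)
(936635 + L)/(681276 + Y(x(-42, 45), -975)) = (936635 - 145764/1316581)/(681276 - 321) = (1233155699171/1316581)/680955 = (1233155699171/1316581)*(1/680955) = 112105063561/81502946805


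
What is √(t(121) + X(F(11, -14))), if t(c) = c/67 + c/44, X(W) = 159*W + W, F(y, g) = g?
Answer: I*√40139633/134 ≈ 47.28*I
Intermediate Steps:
X(W) = 160*W
t(c) = 111*c/2948 (t(c) = c*(1/67) + c*(1/44) = c/67 + c/44 = 111*c/2948)
√(t(121) + X(F(11, -14))) = √((111/2948)*121 + 160*(-14)) = √(1221/268 - 2240) = √(-599099/268) = I*√40139633/134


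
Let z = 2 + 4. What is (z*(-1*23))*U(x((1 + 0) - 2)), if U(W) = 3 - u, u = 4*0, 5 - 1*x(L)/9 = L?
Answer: -414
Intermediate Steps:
x(L) = 45 - 9*L
u = 0
U(W) = 3 (U(W) = 3 - 1*0 = 3 + 0 = 3)
z = 6
(z*(-1*23))*U(x((1 + 0) - 2)) = (6*(-1*23))*3 = (6*(-23))*3 = -138*3 = -414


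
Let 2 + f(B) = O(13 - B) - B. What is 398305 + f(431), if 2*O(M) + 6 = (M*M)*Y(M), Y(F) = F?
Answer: -36119447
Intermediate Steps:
O(M) = -3 + M³/2 (O(M) = -3 + ((M*M)*M)/2 = -3 + (M²*M)/2 = -3 + M³/2)
f(B) = -5 + (13 - B)³/2 - B (f(B) = -2 + ((-3 + (13 - B)³/2) - B) = -2 + (-3 + (13 - B)³/2 - B) = -5 + (13 - B)³/2 - B)
398305 + f(431) = 398305 + (-5 - 1*431 - (-13 + 431)³/2) = 398305 + (-5 - 431 - ½*418³) = 398305 + (-5 - 431 - ½*73034632) = 398305 + (-5 - 431 - 36517316) = 398305 - 36517752 = -36119447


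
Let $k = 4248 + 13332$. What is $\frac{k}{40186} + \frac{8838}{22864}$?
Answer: $\frac{189278247}{229703176} \approx 0.82401$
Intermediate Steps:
$k = 17580$
$\frac{k}{40186} + \frac{8838}{22864} = \frac{17580}{40186} + \frac{8838}{22864} = 17580 \cdot \frac{1}{40186} + 8838 \cdot \frac{1}{22864} = \frac{8790}{20093} + \frac{4419}{11432} = \frac{189278247}{229703176}$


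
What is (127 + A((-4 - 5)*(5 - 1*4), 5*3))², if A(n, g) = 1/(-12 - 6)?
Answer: 5221225/324 ≈ 16115.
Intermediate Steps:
A(n, g) = -1/18 (A(n, g) = 1/(-18) = -1/18)
(127 + A((-4 - 5)*(5 - 1*4), 5*3))² = (127 - 1/18)² = (2285/18)² = 5221225/324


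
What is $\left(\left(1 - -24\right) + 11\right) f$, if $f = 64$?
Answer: $2304$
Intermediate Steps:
$\left(\left(1 - -24\right) + 11\right) f = \left(\left(1 - -24\right) + 11\right) 64 = \left(\left(1 + 24\right) + 11\right) 64 = \left(25 + 11\right) 64 = 36 \cdot 64 = 2304$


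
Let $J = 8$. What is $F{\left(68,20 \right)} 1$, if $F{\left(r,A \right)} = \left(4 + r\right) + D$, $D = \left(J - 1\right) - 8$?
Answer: $71$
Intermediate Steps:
$D = -1$ ($D = \left(8 - 1\right) - 8 = 7 - 8 = -1$)
$F{\left(r,A \right)} = 3 + r$ ($F{\left(r,A \right)} = \left(4 + r\right) - 1 = 3 + r$)
$F{\left(68,20 \right)} 1 = \left(3 + 68\right) 1 = 71 \cdot 1 = 71$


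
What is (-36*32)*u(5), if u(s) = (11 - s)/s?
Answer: -6912/5 ≈ -1382.4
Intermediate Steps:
u(s) = (11 - s)/s
(-36*32)*u(5) = (-36*32)*((11 - 1*5)/5) = -1152*(11 - 5)/5 = -1152*6/5 = -6912/5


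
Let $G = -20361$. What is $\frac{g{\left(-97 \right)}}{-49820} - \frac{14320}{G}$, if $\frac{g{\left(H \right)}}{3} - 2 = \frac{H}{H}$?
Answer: $\frac{713239151}{1014385020} \approx 0.70313$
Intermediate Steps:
$g{\left(H \right)} = 9$ ($g{\left(H \right)} = 6 + 3 \frac{H}{H} = 6 + 3 \cdot 1 = 6 + 3 = 9$)
$\frac{g{\left(-97 \right)}}{-49820} - \frac{14320}{G} = \frac{9}{-49820} - \frac{14320}{-20361} = 9 \left(- \frac{1}{49820}\right) - - \frac{14320}{20361} = - \frac{9}{49820} + \frac{14320}{20361} = \frac{713239151}{1014385020}$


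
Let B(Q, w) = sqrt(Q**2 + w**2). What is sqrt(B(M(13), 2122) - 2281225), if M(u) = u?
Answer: sqrt(-2281225 + sqrt(4503053)) ≈ 1509.7*I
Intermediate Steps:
sqrt(B(M(13), 2122) - 2281225) = sqrt(sqrt(13**2 + 2122**2) - 2281225) = sqrt(sqrt(169 + 4502884) - 2281225) = sqrt(sqrt(4503053) - 2281225) = sqrt(-2281225 + sqrt(4503053))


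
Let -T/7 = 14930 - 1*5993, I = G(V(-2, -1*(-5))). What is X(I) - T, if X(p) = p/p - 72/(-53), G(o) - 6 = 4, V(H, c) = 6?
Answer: 3315752/53 ≈ 62561.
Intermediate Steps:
G(o) = 10 (G(o) = 6 + 4 = 10)
I = 10
X(p) = 125/53 (X(p) = 1 - 72*(-1/53) = 1 + 72/53 = 125/53)
T = -62559 (T = -7*(14930 - 1*5993) = -7*(14930 - 5993) = -7*8937 = -62559)
X(I) - T = 125/53 - 1*(-62559) = 125/53 + 62559 = 3315752/53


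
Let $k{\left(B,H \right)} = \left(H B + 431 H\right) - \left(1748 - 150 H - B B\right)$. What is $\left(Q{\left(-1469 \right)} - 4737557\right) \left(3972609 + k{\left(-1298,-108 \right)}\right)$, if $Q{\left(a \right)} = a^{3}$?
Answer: $-18201347383986866$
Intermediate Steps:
$k{\left(B,H \right)} = -1748 + B^{2} + 581 H + B H$ ($k{\left(B,H \right)} = \left(B H + 431 H\right) - \left(1748 - B^{2} - 150 H\right) = \left(431 H + B H\right) + \left(-1748 + B^{2} + 150 H\right) = -1748 + B^{2} + 581 H + B H$)
$\left(Q{\left(-1469 \right)} - 4737557\right) \left(3972609 + k{\left(-1298,-108 \right)}\right) = \left(\left(-1469\right)^{3} - 4737557\right) \left(3972609 + \left(-1748 + \left(-1298\right)^{2} + 581 \left(-108\right) - -140184\right)\right) = \left(-3170044709 - 4737557\right) \left(3972609 + \left(-1748 + 1684804 - 62748 + 140184\right)\right) = - 3174782266 \left(3972609 + 1760492\right) = \left(-3174782266\right) 5733101 = -18201347383986866$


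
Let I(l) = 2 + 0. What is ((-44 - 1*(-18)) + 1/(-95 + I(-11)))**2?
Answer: 5851561/8649 ≈ 676.56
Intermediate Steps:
I(l) = 2
((-44 - 1*(-18)) + 1/(-95 + I(-11)))**2 = ((-44 - 1*(-18)) + 1/(-95 + 2))**2 = ((-44 + 18) + 1/(-93))**2 = (-26 - 1/93)**2 = (-2419/93)**2 = 5851561/8649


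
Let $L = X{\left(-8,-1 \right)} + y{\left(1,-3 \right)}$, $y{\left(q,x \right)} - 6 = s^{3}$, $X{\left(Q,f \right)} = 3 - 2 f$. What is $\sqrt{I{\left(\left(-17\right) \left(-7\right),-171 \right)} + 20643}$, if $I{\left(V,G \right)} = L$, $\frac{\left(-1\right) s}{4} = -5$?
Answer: $\sqrt{28654} \approx 169.27$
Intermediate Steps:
$s = 20$ ($s = \left(-4\right) \left(-5\right) = 20$)
$y{\left(q,x \right)} = 8006$ ($y{\left(q,x \right)} = 6 + 20^{3} = 6 + 8000 = 8006$)
$L = 8011$ ($L = \left(3 - -2\right) + 8006 = \left(3 + 2\right) + 8006 = 5 + 8006 = 8011$)
$I{\left(V,G \right)} = 8011$
$\sqrt{I{\left(\left(-17\right) \left(-7\right),-171 \right)} + 20643} = \sqrt{8011 + 20643} = \sqrt{28654}$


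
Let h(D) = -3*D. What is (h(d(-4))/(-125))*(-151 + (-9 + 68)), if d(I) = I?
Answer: 1104/125 ≈ 8.8320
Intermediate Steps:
(h(d(-4))/(-125))*(-151 + (-9 + 68)) = (-3*(-4)/(-125))*(-151 + (-9 + 68)) = (12*(-1/125))*(-151 + 59) = -12/125*(-92) = 1104/125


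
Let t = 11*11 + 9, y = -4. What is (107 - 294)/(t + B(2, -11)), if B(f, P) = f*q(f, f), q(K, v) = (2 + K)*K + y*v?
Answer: -187/130 ≈ -1.4385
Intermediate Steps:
q(K, v) = -4*v + K*(2 + K) (q(K, v) = (2 + K)*K - 4*v = K*(2 + K) - 4*v = -4*v + K*(2 + K))
t = 130 (t = 121 + 9 = 130)
B(f, P) = f*(f² - 2*f) (B(f, P) = f*(f² - 4*f + 2*f) = f*(f² - 2*f))
(107 - 294)/(t + B(2, -11)) = (107 - 294)/(130 + 2²*(-2 + 2)) = -187/(130 + 4*0) = -187/(130 + 0) = -187/130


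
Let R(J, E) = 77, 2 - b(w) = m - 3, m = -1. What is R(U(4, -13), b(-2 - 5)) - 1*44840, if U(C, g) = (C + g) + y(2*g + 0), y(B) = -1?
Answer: -44763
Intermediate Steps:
U(C, g) = -1 + C + g (U(C, g) = (C + g) - 1 = -1 + C + g)
b(w) = 6 (b(w) = 2 - (-1 - 3) = 2 - 1*(-4) = 2 + 4 = 6)
R(U(4, -13), b(-2 - 5)) - 1*44840 = 77 - 1*44840 = 77 - 44840 = -44763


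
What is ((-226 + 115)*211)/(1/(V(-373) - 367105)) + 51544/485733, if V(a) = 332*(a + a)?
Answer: 6993919918118305/485733 ≈ 1.4399e+10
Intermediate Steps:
V(a) = 664*a (V(a) = 332*(2*a) = 664*a)
((-226 + 115)*211)/(1/(V(-373) - 367105)) + 51544/485733 = ((-226 + 115)*211)/(1/(664*(-373) - 367105)) + 51544/485733 = (-111*211)/(1/(-247672 - 367105)) + 51544*(1/485733) = -23421/(1/(-614777)) + 51544/485733 = -23421/(-1/614777) + 51544/485733 = -23421*(-614777) + 51544/485733 = 14398692117 + 51544/485733 = 6993919918118305/485733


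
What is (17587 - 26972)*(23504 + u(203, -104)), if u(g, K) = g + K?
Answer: -221514155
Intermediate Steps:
u(g, K) = K + g
(17587 - 26972)*(23504 + u(203, -104)) = (17587 - 26972)*(23504 + (-104 + 203)) = -9385*(23504 + 99) = -9385*23603 = -221514155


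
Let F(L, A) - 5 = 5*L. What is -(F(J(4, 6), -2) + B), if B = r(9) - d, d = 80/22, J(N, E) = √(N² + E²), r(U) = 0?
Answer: -15/11 - 10*√13 ≈ -37.419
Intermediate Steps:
J(N, E) = √(E² + N²)
F(L, A) = 5 + 5*L
d = 40/11 (d = 80*(1/22) = 40/11 ≈ 3.6364)
B = -40/11 (B = 0 - 1*40/11 = 0 - 40/11 = -40/11 ≈ -3.6364)
-(F(J(4, 6), -2) + B) = -((5 + 5*√(6² + 4²)) - 40/11) = -((5 + 5*√(36 + 16)) - 40/11) = -((5 + 5*√52) - 40/11) = -((5 + 5*(2*√13)) - 40/11) = -((5 + 10*√13) - 40/11) = -(15/11 + 10*√13) = -15/11 - 10*√13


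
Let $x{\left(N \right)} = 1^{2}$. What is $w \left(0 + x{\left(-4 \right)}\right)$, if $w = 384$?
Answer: $384$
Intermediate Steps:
$x{\left(N \right)} = 1$
$w \left(0 + x{\left(-4 \right)}\right) = 384 \left(0 + 1\right) = 384 \cdot 1 = 384$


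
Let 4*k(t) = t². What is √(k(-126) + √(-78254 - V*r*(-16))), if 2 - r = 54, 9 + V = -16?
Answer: √(3969 + I*√57454) ≈ 63.029 + 1.9015*I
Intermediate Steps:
V = -25 (V = -9 - 16 = -25)
r = -52 (r = 2 - 1*54 = 2 - 54 = -52)
k(t) = t²/4
√(k(-126) + √(-78254 - V*r*(-16))) = √((¼)*(-126)² + √(-78254 - (-25*(-52))*(-16))) = √((¼)*15876 + √(-78254 - 1300*(-16))) = √(3969 + √(-78254 - 1*(-20800))) = √(3969 + √(-78254 + 20800)) = √(3969 + √(-57454)) = √(3969 + I*√57454)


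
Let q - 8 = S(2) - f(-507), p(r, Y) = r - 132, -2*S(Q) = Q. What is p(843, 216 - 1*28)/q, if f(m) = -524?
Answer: 79/59 ≈ 1.3390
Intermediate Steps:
S(Q) = -Q/2
p(r, Y) = -132 + r
q = 531 (q = 8 + (-1/2*2 - 1*(-524)) = 8 + (-1 + 524) = 8 + 523 = 531)
p(843, 216 - 1*28)/q = (-132 + 843)/531 = 711*(1/531) = 79/59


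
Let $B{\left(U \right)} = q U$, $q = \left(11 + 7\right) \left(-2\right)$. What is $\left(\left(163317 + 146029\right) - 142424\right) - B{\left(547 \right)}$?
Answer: $186614$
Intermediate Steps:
$q = -36$ ($q = 18 \left(-2\right) = -36$)
$B{\left(U \right)} = - 36 U$
$\left(\left(163317 + 146029\right) - 142424\right) - B{\left(547 \right)} = \left(\left(163317 + 146029\right) - 142424\right) - \left(-36\right) 547 = \left(309346 - 142424\right) - -19692 = 166922 + 19692 = 186614$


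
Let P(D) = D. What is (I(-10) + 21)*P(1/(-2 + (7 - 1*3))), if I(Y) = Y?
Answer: 11/2 ≈ 5.5000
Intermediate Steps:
(I(-10) + 21)*P(1/(-2 + (7 - 1*3))) = (-10 + 21)/(-2 + (7 - 1*3)) = 11/(-2 + (7 - 3)) = 11/(-2 + 4) = 11/2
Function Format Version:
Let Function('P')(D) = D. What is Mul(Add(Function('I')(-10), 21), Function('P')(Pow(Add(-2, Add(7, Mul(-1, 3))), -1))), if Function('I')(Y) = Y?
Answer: Rational(11, 2) ≈ 5.5000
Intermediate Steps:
Mul(Add(Function('I')(-10), 21), Function('P')(Pow(Add(-2, Add(7, Mul(-1, 3))), -1))) = Mul(Add(-10, 21), Pow(Add(-2, Add(7, Mul(-1, 3))), -1)) = Mul(11, Pow(Add(-2, Add(7, -3)), -1)) = Mul(11, Pow(Add(-2, 4), -1)) = Mul(11, Pow(2, -1)) = Mul(11, Rational(1, 2)) = Rational(11, 2)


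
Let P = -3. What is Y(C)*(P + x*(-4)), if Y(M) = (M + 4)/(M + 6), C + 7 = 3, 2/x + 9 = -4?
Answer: 0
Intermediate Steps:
x = -2/13 (x = 2/(-9 - 4) = 2/(-13) = 2*(-1/13) = -2/13 ≈ -0.15385)
C = -4 (C = -7 + 3 = -4)
Y(M) = (4 + M)/(6 + M)
Y(C)*(P + x*(-4)) = ((4 - 4)/(6 - 4))*(-3 - 2/13*(-4)) = (0/2)*(-3 + 8/13) = ((½)*0)*(-31/13) = 0*(-31/13) = 0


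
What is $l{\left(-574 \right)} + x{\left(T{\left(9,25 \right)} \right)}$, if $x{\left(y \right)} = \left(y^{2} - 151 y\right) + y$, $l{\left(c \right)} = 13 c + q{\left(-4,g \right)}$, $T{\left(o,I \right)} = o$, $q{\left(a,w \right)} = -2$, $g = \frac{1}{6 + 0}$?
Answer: $-8733$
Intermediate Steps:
$g = \frac{1}{6} \approx 0.16667$
$l{\left(c \right)} = -2 + 13 c$ ($l{\left(c \right)} = 13 c - 2 = -2 + 13 c$)
$x{\left(y \right)} = y^{2} - 150 y$
$l{\left(-574 \right)} + x{\left(T{\left(9,25 \right)} \right)} = \left(-2 + 13 \left(-574\right)\right) + 9 \left(-150 + 9\right) = \left(-2 - 7462\right) + 9 \left(-141\right) = -7464 - 1269 = -8733$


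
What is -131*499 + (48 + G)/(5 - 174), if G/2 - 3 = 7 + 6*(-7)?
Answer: -11047345/169 ≈ -65369.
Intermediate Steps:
G = -64 (G = 6 + 2*(7 + 6*(-7)) = 6 + 2*(7 - 42) = 6 + 2*(-35) = 6 - 70 = -64)
-131*499 + (48 + G)/(5 - 174) = -131*499 + (48 - 64)/(5 - 174) = -65369 - 16/(-169) = -65369 - 16*(-1/169) = -65369 + 16/169 = -11047345/169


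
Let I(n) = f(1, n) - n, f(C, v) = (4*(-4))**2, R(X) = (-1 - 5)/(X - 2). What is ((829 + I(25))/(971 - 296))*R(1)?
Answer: 424/45 ≈ 9.4222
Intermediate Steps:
R(X) = -6/(-2 + X)
f(C, v) = 256 (f(C, v) = (-16)**2 = 256)
I(n) = 256 - n
((829 + I(25))/(971 - 296))*R(1) = ((829 + (256 - 1*25))/(971 - 296))*(-6/(-2 + 1)) = ((829 + (256 - 25))/675)*(-6/(-1)) = ((829 + 231)*(1/675))*(-6*(-1)) = (1060*(1/675))*6 = (212/135)*6 = 424/45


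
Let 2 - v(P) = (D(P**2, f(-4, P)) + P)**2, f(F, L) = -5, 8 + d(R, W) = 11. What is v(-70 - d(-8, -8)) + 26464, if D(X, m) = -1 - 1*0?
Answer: 20990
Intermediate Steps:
d(R, W) = 3 (d(R, W) = -8 + 11 = 3)
D(X, m) = -1 (D(X, m) = -1 + 0 = -1)
v(P) = 2 - (-1 + P)**2
v(-70 - d(-8, -8)) + 26464 = (2 - (-1 + (-70 - 1*3))**2) + 26464 = (2 - (-1 + (-70 - 3))**2) + 26464 = (2 - (-1 - 73)**2) + 26464 = (2 - 1*(-74)**2) + 26464 = (2 - 1*5476) + 26464 = (2 - 5476) + 26464 = -5474 + 26464 = 20990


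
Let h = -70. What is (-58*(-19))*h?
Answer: -77140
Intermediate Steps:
(-58*(-19))*h = -58*(-19)*(-70) = 1102*(-70) = -77140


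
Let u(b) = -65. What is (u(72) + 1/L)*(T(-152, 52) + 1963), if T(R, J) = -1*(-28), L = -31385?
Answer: -4061691766/31385 ≈ -1.2942e+5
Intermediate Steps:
T(R, J) = 28
(u(72) + 1/L)*(T(-152, 52) + 1963) = (-65 + 1/(-31385))*(28 + 1963) = (-65 - 1/31385)*1991 = -2040026/31385*1991 = -4061691766/31385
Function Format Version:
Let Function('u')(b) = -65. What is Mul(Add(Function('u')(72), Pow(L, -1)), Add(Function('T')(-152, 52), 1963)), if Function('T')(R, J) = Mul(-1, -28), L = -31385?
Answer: Rational(-4061691766, 31385) ≈ -1.2942e+5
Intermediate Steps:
Function('T')(R, J) = 28
Mul(Add(Function('u')(72), Pow(L, -1)), Add(Function('T')(-152, 52), 1963)) = Mul(Add(-65, Pow(-31385, -1)), Add(28, 1963)) = Mul(Add(-65, Rational(-1, 31385)), 1991) = Mul(Rational(-2040026, 31385), 1991) = Rational(-4061691766, 31385)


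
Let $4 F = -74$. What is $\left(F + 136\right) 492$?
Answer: $57810$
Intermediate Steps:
$F = - \frac{37}{2}$ ($F = \frac{1}{4} \left(-74\right) = - \frac{37}{2} \approx -18.5$)
$\left(F + 136\right) 492 = \left(- \frac{37}{2} + 136\right) 492 = \frac{235}{2} \cdot 492 = 57810$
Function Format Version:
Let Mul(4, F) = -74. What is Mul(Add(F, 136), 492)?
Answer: 57810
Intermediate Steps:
F = Rational(-37, 2) (F = Mul(Rational(1, 4), -74) = Rational(-37, 2) ≈ -18.500)
Mul(Add(F, 136), 492) = Mul(Add(Rational(-37, 2), 136), 492) = Mul(Rational(235, 2), 492) = 57810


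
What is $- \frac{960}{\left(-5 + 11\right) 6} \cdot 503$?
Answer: $- \frac{40240}{3} \approx -13413.0$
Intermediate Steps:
$- \frac{960}{\left(-5 + 11\right) 6} \cdot 503 = - \frac{960}{6 \cdot 6} \cdot 503 = - \frac{960}{36} \cdot 503 = \left(-960\right) \frac{1}{36} \cdot 503 = \left(- \frac{80}{3}\right) 503 = - \frac{40240}{3}$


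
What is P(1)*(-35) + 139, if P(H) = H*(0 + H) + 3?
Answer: -1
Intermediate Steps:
P(H) = 3 + H**2 (P(H) = H*H + 3 = H**2 + 3 = 3 + H**2)
P(1)*(-35) + 139 = (3 + 1**2)*(-35) + 139 = (3 + 1)*(-35) + 139 = 4*(-35) + 139 = -140 + 139 = -1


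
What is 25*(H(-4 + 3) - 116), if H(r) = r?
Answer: -2925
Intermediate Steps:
25*(H(-4 + 3) - 116) = 25*((-4 + 3) - 116) = 25*(-1 - 116) = 25*(-117) = -2925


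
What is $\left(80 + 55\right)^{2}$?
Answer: $18225$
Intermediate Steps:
$\left(80 + 55\right)^{2} = 135^{2} = 18225$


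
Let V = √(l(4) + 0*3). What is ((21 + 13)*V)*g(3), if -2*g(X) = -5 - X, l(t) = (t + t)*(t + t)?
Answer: 1088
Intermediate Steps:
l(t) = 4*t² (l(t) = (2*t)*(2*t) = 4*t²)
g(X) = 5/2 + X/2 (g(X) = -(-5 - X)/2 = 5/2 + X/2)
V = 8 (V = √(4*4² + 0*3) = √(4*16 + 0) = √(64 + 0) = √64 = 8)
((21 + 13)*V)*g(3) = ((21 + 13)*8)*(5/2 + (½)*3) = (34*8)*(5/2 + 3/2) = 272*4 = 1088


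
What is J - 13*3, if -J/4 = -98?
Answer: 353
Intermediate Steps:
J = 392 (J = -4*(-98) = 392)
J - 13*3 = 392 - 13*3 = 392 - 39 = 353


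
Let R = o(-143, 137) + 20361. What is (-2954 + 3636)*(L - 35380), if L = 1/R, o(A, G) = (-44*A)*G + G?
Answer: -10647015978819/441251 ≈ -2.4129e+7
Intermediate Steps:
o(A, G) = G - 44*A*G (o(A, G) = -44*A*G + G = G - 44*A*G)
R = 882502 (R = 137*(1 - 44*(-143)) + 20361 = 137*(1 + 6292) + 20361 = 137*6293 + 20361 = 862141 + 20361 = 882502)
L = 1/882502 ≈ 1.1331e-6
(-2954 + 3636)*(L - 35380) = (-2954 + 3636)*(1/882502 - 35380) = 682*(-31222920759/882502) = -10647015978819/441251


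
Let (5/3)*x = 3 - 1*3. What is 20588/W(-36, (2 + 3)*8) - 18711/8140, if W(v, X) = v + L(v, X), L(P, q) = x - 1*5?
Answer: -15304861/30340 ≈ -504.44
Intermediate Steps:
x = 0 (x = 3*(3 - 1*3)/5 = 3*(3 - 3)/5 = (3/5)*0 = 0)
L(P, q) = -5 (L(P, q) = 0 - 1*5 = 0 - 5 = -5)
W(v, X) = -5 + v (W(v, X) = v - 5 = -5 + v)
20588/W(-36, (2 + 3)*8) - 18711/8140 = 20588/(-5 - 36) - 18711/8140 = 20588/(-41) - 18711*1/8140 = 20588*(-1/41) - 1701/740 = -20588/41 - 1701/740 = -15304861/30340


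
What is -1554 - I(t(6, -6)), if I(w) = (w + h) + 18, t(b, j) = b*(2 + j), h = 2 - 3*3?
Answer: -1541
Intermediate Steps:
h = -7 (h = 2 - 9 = -7)
I(w) = 11 + w (I(w) = (w - 7) + 18 = (-7 + w) + 18 = 11 + w)
-1554 - I(t(6, -6)) = -1554 - (11 + 6*(2 - 6)) = -1554 - (11 + 6*(-4)) = -1554 - (11 - 24) = -1554 - 1*(-13) = -1554 + 13 = -1541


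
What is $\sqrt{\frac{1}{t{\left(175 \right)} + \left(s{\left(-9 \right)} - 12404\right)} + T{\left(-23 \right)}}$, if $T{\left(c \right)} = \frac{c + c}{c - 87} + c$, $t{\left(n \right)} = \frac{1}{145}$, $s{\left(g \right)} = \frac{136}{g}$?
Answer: $\frac{3 i \sqrt{11796636196303585}}{68567785} \approx 4.752 i$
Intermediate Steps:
$t{\left(n \right)} = \frac{1}{145}$
$T{\left(c \right)} = c + \frac{2 c}{-87 + c}$ ($T{\left(c \right)} = \frac{2 c}{-87 + c} + c = c + \frac{2 c}{-87 + c}$)
$\sqrt{\frac{1}{t{\left(175 \right)} + \left(s{\left(-9 \right)} - 12404\right)} + T{\left(-23 \right)}} = \sqrt{\frac{1}{\frac{1}{145} - \left(12404 - \frac{136}{-9}\right)} - \frac{23 \left(-85 - 23\right)}{-87 - 23}} = \sqrt{\frac{1}{\frac{1}{145} + \left(136 \left(- \frac{1}{9}\right) - 12404\right)} - 23 \frac{1}{-110} \left(-108\right)} = \sqrt{\frac{1}{\frac{1}{145} - \frac{111772}{9}} - \left(- \frac{23}{110}\right) \left(-108\right)} = \sqrt{\frac{1}{\frac{1}{145} - \frac{111772}{9}} - \frac{1242}{55}} = \sqrt{\frac{1}{- \frac{16206931}{1305}} - \frac{1242}{55}} = \sqrt{- \frac{1305}{16206931} - \frac{1242}{55}} = \sqrt{- \frac{20129080077}{891381205}} = \frac{3 i \sqrt{11796636196303585}}{68567785}$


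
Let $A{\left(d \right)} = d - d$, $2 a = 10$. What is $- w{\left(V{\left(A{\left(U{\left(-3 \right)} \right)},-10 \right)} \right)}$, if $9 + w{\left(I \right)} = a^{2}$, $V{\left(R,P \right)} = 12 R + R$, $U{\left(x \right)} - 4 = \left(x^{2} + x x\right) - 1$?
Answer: $-16$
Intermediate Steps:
$a = 5$ ($a = \frac{1}{2} \cdot 10 = 5$)
$U{\left(x \right)} = 3 + 2 x^{2}$ ($U{\left(x \right)} = 4 - \left(1 - x^{2} - x x\right) = 4 + \left(\left(x^{2} + x^{2}\right) - 1\right) = 4 + \left(2 x^{2} - 1\right) = 4 + \left(-1 + 2 x^{2}\right) = 3 + 2 x^{2}$)
$A{\left(d \right)} = 0$
$V{\left(R,P \right)} = 13 R$
$w{\left(I \right)} = 16$ ($w{\left(I \right)} = -9 + 5^{2} = -9 + 25 = 16$)
$- w{\left(V{\left(A{\left(U{\left(-3 \right)} \right)},-10 \right)} \right)} = \left(-1\right) 16 = -16$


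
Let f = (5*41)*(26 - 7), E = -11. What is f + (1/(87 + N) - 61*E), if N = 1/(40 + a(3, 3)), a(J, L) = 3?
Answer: 17086015/3742 ≈ 4566.0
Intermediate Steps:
N = 1/43 (N = 1/(40 + 3) = 1/43 ≈ 0.023256)
f = 3895 (f = 205*19 = 3895)
f + (1/(87 + N) - 61*E) = 3895 + (1/(87 + 1/43) - 61*(-11)) = 3895 + (1/(3742/43) + 671) = 3895 + (43/3742 + 671) = 3895 + 2510925/3742 = 17086015/3742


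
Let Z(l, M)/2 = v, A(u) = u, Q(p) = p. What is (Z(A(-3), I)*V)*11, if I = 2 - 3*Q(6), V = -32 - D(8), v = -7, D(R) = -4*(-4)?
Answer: 7392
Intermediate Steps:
D(R) = 16
V = -48 (V = -32 - 1*16 = -32 - 16 = -48)
I = -16 (I = 2 - 3*6 = 2 - 18 = -16)
Z(l, M) = -14 (Z(l, M) = 2*(-7) = -14)
(Z(A(-3), I)*V)*11 = -14*(-48)*11 = 672*11 = 7392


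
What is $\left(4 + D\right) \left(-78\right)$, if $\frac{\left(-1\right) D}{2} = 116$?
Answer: $17784$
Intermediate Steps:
$D = -232$ ($D = \left(-2\right) 116 = -232$)
$\left(4 + D\right) \left(-78\right) = \left(4 - 232\right) \left(-78\right) = \left(-228\right) \left(-78\right) = 17784$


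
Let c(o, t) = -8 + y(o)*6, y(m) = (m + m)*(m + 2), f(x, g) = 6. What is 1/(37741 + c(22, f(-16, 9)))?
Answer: 1/44069 ≈ 2.2692e-5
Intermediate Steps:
y(m) = 2*m*(2 + m) (y(m) = (2*m)*(2 + m) = 2*m*(2 + m))
c(o, t) = -8 + 12*o*(2 + o) (c(o, t) = -8 + (2*o*(2 + o))*6 = -8 + 12*o*(2 + o))
1/(37741 + c(22, f(-16, 9))) = 1/(37741 + (-8 + 12*22*(2 + 22))) = 1/(37741 + (-8 + 12*22*24)) = 1/(37741 + (-8 + 6336)) = 1/(37741 + 6328) = 1/44069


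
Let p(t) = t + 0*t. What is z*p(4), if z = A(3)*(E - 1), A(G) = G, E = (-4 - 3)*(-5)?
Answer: 408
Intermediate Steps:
E = 35 (E = -7*(-5) = 35)
z = 102 (z = 3*(35 - 1) = 3*34 = 102)
p(t) = t (p(t) = t + 0 = t)
z*p(4) = 102*4 = 408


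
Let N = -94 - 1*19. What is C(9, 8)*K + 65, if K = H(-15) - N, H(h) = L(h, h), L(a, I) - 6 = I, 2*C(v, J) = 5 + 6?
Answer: 637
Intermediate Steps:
C(v, J) = 11/2 (C(v, J) = (5 + 6)/2 = (1/2)*11 = 11/2)
L(a, I) = 6 + I
H(h) = 6 + h
N = -113 (N = -94 - 19 = -113)
K = 104 (K = (6 - 15) - 1*(-113) = -9 + 113 = 104)
C(9, 8)*K + 65 = (11/2)*104 + 65 = 572 + 65 = 637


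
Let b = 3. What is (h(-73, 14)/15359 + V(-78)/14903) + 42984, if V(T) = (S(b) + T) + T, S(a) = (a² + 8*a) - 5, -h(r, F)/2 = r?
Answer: 9838830498054/228895177 ≈ 42984.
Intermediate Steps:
h(r, F) = -2*r
S(a) = -5 + a² + 8*a
V(T) = 28 + 2*T (V(T) = ((-5 + 3² + 8*3) + T) + T = ((-5 + 9 + 24) + T) + T = (28 + T) + T = 28 + 2*T)
(h(-73, 14)/15359 + V(-78)/14903) + 42984 = (-2*(-73)/15359 + (28 + 2*(-78))/14903) + 42984 = (146*(1/15359) + (28 - 156)*(1/14903)) + 42984 = (146/15359 - 128*1/14903) + 42984 = (146/15359 - 128/14903) + 42984 = 209886/228895177 + 42984 = 9838830498054/228895177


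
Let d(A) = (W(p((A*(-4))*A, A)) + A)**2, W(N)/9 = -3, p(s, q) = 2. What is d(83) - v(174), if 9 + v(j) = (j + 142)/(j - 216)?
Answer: 66203/21 ≈ 3152.5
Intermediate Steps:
v(j) = -9 + (142 + j)/(-216 + j) (v(j) = -9 + (j + 142)/(j - 216) = -9 + (142 + j)/(-216 + j))
W(N) = -27 (W(N) = 9*(-3) = -27)
d(A) = (-27 + A)**2
d(83) - v(174) = (-27 + 83)**2 - 2*(1043 - 4*174)/(-216 + 174) = 56**2 - 2*(1043 - 696)/(-42) = 3136 - 2*(-1)*347/42 = 3136 - 1*(-347/21) = 3136 + 347/21 = 66203/21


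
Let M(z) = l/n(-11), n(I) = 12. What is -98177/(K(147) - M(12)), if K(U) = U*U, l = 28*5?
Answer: -294531/64792 ≈ -4.5458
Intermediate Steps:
l = 140
M(z) = 35/3 (M(z) = 140/12 = 140*(1/12) = 35/3)
K(U) = U²
-98177/(K(147) - M(12)) = -98177/(147² - 1*35/3) = -98177/(21609 - 35/3) = -98177/64792/3 = -98177*3/64792 = -294531/64792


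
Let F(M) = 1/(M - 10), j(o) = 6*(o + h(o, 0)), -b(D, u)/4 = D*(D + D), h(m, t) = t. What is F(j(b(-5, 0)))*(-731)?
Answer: 731/1210 ≈ 0.60413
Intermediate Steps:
b(D, u) = -8*D² (b(D, u) = -4*D*(D + D) = -4*D*2*D = -8*D²)
j(o) = 6*o (j(o) = 6*(o + 0) = 6*o)
F(M) = 1/(-10 + M)
F(j(b(-5, 0)))*(-731) = -731/(-10 + 6*(-8*(-5)²)) = -731/(-10 + 6*(-8*25)) = -731/(-10 + 6*(-200)) = -731/(-10 - 1200) = -731/(-1210) = -1/1210*(-731) = 731/1210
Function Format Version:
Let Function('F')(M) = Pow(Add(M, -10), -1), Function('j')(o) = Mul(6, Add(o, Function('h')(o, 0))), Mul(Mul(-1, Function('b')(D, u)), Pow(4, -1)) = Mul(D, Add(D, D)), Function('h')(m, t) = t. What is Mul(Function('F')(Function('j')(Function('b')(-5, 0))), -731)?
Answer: Rational(731, 1210) ≈ 0.60413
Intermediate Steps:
Function('b')(D, u) = Mul(-8, Pow(D, 2)) (Function('b')(D, u) = Mul(-4, Mul(D, Add(D, D))) = Mul(-4, Mul(D, Mul(2, D))) = Mul(-4, Mul(2, Pow(D, 2))) = Mul(-8, Pow(D, 2)))
Function('j')(o) = Mul(6, o) (Function('j')(o) = Mul(6, Add(o, 0)) = Mul(6, o))
Function('F')(M) = Pow(Add(-10, M), -1)
Mul(Function('F')(Function('j')(Function('b')(-5, 0))), -731) = Mul(Pow(Add(-10, Mul(6, Mul(-8, Pow(-5, 2)))), -1), -731) = Mul(Pow(Add(-10, Mul(6, Mul(-8, 25))), -1), -731) = Mul(Pow(Add(-10, Mul(6, -200)), -1), -731) = Mul(Pow(Add(-10, -1200), -1), -731) = Mul(Pow(-1210, -1), -731) = Mul(Rational(-1, 1210), -731) = Rational(731, 1210)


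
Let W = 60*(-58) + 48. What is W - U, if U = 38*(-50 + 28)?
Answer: -2596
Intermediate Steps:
U = -836 (U = 38*(-22) = -836)
W = -3432 (W = -3480 + 48 = -3432)
W - U = -3432 - 1*(-836) = -3432 + 836 = -2596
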